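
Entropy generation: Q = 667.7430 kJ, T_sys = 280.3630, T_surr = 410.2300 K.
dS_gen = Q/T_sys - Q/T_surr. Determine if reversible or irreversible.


dS_sys = 667.7430/280.3630 = 2.3817 kJ/K
dS_surr = -667.7430/410.2300 = -1.6277 kJ/K
dS_gen = 2.3817 - 1.6277 = 0.7540 kJ/K (irreversible)

dS_gen = 0.7540 kJ/K, irreversible


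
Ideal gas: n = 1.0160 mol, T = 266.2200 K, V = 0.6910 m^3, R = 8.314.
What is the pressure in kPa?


P = nRT/V = 1.0160 * 8.314 * 266.2200 / 0.6910
= 2248.7667 / 0.6910 = 3254.3657 Pa = 3.2544 kPa

3.2544 kPa


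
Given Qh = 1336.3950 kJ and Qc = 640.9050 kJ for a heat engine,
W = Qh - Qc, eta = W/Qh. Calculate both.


W = 1336.3950 - 640.9050 = 695.4900 kJ
eta = 695.4900 / 1336.3950 = 0.5204 = 52.0422%

W = 695.4900 kJ, eta = 52.0422%


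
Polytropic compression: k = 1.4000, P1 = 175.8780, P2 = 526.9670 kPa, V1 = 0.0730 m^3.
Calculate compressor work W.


(k-1)/k = 0.2857
(P2/P1)^exp = 1.3682
W = 3.5000 * 175.8780 * 0.0730 * (1.3682 - 1) = 16.5477 kJ

16.5477 kJ


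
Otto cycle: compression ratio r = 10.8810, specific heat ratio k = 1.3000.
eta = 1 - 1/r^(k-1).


r^(k-1) = 2.0464
eta = 1 - 1/2.0464 = 0.5113 = 51.1348%

51.1348%


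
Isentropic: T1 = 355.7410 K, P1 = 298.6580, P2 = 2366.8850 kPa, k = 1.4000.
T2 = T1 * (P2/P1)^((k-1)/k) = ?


(k-1)/k = 0.2857
(P2/P1)^exp = 1.8066
T2 = 355.7410 * 1.8066 = 642.6758 K

642.6758 K


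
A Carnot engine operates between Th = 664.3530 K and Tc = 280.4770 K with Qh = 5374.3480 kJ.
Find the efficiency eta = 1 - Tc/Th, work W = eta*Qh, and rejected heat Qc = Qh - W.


eta = 1 - 280.4770/664.3530 = 0.5778
W = 0.5778 * 5374.3480 = 3105.4021 kJ
Qc = 5374.3480 - 3105.4021 = 2268.9459 kJ

eta = 57.7819%, W = 3105.4021 kJ, Qc = 2268.9459 kJ


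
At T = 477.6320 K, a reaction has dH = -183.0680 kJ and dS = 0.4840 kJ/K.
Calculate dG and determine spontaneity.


T*dS = 477.6320 * 0.4840 = 231.1739 kJ
dG = -183.0680 - 231.1739 = -414.2419 kJ (spontaneous)

dG = -414.2419 kJ, spontaneous


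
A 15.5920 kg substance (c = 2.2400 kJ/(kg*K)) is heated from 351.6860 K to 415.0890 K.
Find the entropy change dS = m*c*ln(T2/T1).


T2/T1 = 1.1803
ln(T2/T1) = 0.1658
dS = 15.5920 * 2.2400 * 0.1658 = 5.7891 kJ/K

5.7891 kJ/K


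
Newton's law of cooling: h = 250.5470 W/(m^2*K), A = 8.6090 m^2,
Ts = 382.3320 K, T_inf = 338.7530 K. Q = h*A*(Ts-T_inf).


dT = 43.5790 K
Q = 250.5470 * 8.6090 * 43.5790 = 93998.1216 W

93998.1216 W


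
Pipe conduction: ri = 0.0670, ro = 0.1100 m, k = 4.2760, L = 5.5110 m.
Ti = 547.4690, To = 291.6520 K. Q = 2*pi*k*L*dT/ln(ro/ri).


dT = 255.8170 K
ln(ro/ri) = 0.4958
Q = 2*pi*4.2760*5.5110*255.8170 / 0.4958 = 76397.9295 W

76397.9295 W


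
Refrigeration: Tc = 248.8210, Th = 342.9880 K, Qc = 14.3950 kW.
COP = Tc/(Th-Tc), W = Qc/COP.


COP = 248.8210 / 94.1670 = 2.6423
W = 14.3950 / 2.6423 = 5.4478 kW

COP = 2.6423, W = 5.4478 kW


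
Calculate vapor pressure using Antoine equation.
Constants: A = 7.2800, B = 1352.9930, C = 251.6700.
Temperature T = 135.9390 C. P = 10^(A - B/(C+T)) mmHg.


C+T = 387.6090
B/(C+T) = 3.4906
log10(P) = 7.2800 - 3.4906 = 3.7894
P = 10^3.7894 = 6157.2535 mmHg

6157.2535 mmHg


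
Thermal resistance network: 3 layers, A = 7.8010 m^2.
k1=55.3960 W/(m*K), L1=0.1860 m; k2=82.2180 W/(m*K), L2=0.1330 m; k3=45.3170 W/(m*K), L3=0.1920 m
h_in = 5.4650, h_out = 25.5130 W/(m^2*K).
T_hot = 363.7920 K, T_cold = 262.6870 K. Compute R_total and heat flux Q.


R_conv_in = 1/(5.4650*7.8010) = 0.0235
R_1 = 0.1860/(55.3960*7.8010) = 0.0004
R_2 = 0.1330/(82.2180*7.8010) = 0.0002
R_3 = 0.1920/(45.3170*7.8010) = 0.0005
R_conv_out = 1/(25.5130*7.8010) = 0.0050
R_total = 0.0297 K/W
Q = 101.1050 / 0.0297 = 3408.6115 W

R_total = 0.0297 K/W, Q = 3408.6115 W


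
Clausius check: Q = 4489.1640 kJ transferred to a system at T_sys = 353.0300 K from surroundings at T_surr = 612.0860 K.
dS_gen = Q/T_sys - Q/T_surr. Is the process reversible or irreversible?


dS_sys = 4489.1640/353.0300 = 12.7161 kJ/K
dS_surr = -4489.1640/612.0860 = -7.3342 kJ/K
dS_gen = 12.7161 - 7.3342 = 5.3819 kJ/K (irreversible)

dS_gen = 5.3819 kJ/K, irreversible


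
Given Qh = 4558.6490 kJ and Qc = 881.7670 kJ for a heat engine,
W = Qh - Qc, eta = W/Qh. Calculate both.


W = 4558.6490 - 881.7670 = 3676.8820 kJ
eta = 3676.8820 / 4558.6490 = 0.8066 = 80.6573%

W = 3676.8820 kJ, eta = 80.6573%


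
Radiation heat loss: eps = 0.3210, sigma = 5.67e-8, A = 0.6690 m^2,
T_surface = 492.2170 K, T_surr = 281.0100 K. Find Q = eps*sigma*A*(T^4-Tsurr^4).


T^4 = 5.8698e+10
Tsurr^4 = 6.2357e+09
Q = 0.3210 * 5.67e-8 * 0.6690 * 5.2463e+10 = 638.7999 W

638.7999 W


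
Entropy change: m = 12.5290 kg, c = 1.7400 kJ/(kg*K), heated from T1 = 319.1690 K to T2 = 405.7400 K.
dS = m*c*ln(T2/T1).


T2/T1 = 1.2712
ln(T2/T1) = 0.2400
dS = 12.5290 * 1.7400 * 0.2400 = 5.2319 kJ/K

5.2319 kJ/K


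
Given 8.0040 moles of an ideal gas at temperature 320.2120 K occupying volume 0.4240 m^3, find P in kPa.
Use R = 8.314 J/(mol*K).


P = nRT/V = 8.0040 * 8.314 * 320.2120 / 0.4240
= 21308.5895 / 0.4240 = 50256.1073 Pa = 50.2561 kPa

50.2561 kPa


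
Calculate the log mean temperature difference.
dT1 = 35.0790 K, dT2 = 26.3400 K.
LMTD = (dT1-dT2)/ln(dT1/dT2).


dT1/dT2 = 1.3318
ln(dT1/dT2) = 0.2865
LMTD = 8.7390 / 0.2865 = 30.5011 K

30.5011 K


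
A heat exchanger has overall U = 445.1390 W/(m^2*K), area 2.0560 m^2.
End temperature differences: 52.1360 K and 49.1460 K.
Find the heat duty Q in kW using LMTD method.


LMTD = 50.6263 K
Q = 445.1390 * 2.0560 * 50.6263 = 46333.4689 W = 46.3335 kW

46.3335 kW


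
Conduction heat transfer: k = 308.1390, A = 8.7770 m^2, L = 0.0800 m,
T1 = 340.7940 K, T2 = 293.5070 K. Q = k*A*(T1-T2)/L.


dT = 47.2870 K
Q = 308.1390 * 8.7770 * 47.2870 / 0.0800 = 1598617.4247 W

1598617.4247 W


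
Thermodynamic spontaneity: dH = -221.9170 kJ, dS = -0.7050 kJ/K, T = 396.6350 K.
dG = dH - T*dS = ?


T*dS = 396.6350 * -0.7050 = -279.6277 kJ
dG = -221.9170 + 279.6277 = 57.7107 kJ (non-spontaneous)

dG = 57.7107 kJ, non-spontaneous


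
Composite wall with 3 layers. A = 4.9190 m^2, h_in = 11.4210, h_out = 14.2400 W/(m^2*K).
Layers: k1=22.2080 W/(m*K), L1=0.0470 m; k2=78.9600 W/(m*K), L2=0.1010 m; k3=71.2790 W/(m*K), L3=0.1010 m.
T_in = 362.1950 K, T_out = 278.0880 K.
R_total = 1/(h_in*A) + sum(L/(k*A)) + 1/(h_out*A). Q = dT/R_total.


R_conv_in = 1/(11.4210*4.9190) = 0.0178
R_1 = 0.0470/(22.2080*4.9190) = 0.0004
R_2 = 0.1010/(78.9600*4.9190) = 0.0003
R_3 = 0.1010/(71.2790*4.9190) = 0.0003
R_conv_out = 1/(14.2400*4.9190) = 0.0143
R_total = 0.0331 K/W
Q = 84.1070 / 0.0331 = 2544.4933 W

R_total = 0.0331 K/W, Q = 2544.4933 W


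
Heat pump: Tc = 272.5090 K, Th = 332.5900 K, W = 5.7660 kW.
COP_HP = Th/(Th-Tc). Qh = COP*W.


COP = 332.5900 / 60.0810 = 5.5357
Qh = 5.5357 * 5.7660 = 31.9188 kW

COP = 5.5357, Qh = 31.9188 kW


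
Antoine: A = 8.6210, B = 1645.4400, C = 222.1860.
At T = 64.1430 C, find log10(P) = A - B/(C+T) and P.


C+T = 286.3290
B/(C+T) = 5.7467
log10(P) = 8.6210 - 5.7467 = 2.8743
P = 10^2.8743 = 748.7278 mmHg

748.7278 mmHg


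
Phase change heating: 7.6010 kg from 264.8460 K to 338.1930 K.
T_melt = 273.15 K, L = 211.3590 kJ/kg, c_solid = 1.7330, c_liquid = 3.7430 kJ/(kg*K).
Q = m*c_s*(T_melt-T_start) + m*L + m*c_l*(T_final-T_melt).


Q1 (sensible, solid) = 7.6010 * 1.7330 * 8.3040 = 109.3847 kJ
Q2 (latent) = 7.6010 * 211.3590 = 1606.5398 kJ
Q3 (sensible, liquid) = 7.6010 * 3.7430 * 65.0430 = 1850.5087 kJ
Q_total = 3566.4331 kJ

3566.4331 kJ


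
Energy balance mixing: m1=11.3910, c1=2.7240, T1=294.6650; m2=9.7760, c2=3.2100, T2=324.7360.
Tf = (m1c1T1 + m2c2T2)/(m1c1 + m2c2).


num = 19333.7125
den = 62.4100
Tf = 309.7853 K

309.7853 K


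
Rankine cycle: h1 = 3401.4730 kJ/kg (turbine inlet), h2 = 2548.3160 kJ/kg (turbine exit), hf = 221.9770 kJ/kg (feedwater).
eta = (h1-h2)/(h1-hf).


W = 853.1570 kJ/kg
Q_in = 3179.4960 kJ/kg
eta = 0.2683 = 26.8331%

eta = 26.8331%


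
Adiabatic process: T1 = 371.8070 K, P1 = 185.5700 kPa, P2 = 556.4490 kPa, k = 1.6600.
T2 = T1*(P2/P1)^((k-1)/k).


(k-1)/k = 0.3976
(P2/P1)^exp = 1.5475
T2 = 371.8070 * 1.5475 = 575.3544 K

575.3544 K


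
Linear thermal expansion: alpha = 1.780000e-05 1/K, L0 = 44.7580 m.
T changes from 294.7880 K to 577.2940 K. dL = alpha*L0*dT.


dT = 282.5060 K
dL = 1.780000e-05 * 44.7580 * 282.5060 = 0.225070 m
L_final = 44.983070 m

dL = 0.225070 m


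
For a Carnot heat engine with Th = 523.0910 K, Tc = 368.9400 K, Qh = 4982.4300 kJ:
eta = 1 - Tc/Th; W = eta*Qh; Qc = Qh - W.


eta = 1 - 368.9400/523.0910 = 0.2947
W = 0.2947 * 4982.4300 = 1468.2848 kJ
Qc = 4982.4300 - 1468.2848 = 3514.1452 kJ

eta = 29.4693%, W = 1468.2848 kJ, Qc = 3514.1452 kJ


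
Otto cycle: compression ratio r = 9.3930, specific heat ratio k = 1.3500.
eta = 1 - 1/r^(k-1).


r^(k-1) = 2.1902
eta = 1 - 1/2.1902 = 0.5434 = 54.3418%

54.3418%


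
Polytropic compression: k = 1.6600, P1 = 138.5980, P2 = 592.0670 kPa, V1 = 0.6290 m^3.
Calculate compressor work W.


(k-1)/k = 0.3976
(P2/P1)^exp = 1.7813
W = 2.5152 * 138.5980 * 0.6290 * (1.7813 - 1) = 171.3028 kJ

171.3028 kJ


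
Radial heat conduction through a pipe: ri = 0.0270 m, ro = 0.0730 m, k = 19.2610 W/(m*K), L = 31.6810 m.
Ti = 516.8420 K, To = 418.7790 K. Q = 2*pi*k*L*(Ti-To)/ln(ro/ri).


dT = 98.0630 K
ln(ro/ri) = 0.9946
Q = 2*pi*19.2610*31.6810*98.0630 / 0.9946 = 378011.0055 W

378011.0055 W


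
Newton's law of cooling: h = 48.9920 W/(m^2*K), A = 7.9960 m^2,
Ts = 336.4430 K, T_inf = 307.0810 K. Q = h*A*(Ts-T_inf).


dT = 29.3620 K
Q = 48.9920 * 7.9960 * 29.3620 = 11502.2708 W

11502.2708 W


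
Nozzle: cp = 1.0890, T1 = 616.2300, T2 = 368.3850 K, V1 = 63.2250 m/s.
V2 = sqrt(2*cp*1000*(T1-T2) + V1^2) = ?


dT = 247.8450 K
2*cp*1000*dT = 539806.4100
V1^2 = 3997.4006
V2 = sqrt(543803.8106) = 737.4305 m/s

737.4305 m/s


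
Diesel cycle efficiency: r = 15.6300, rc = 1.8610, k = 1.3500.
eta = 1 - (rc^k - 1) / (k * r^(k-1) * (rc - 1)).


r^(k-1) = 2.6175
rc^k = 2.3129
eta = 0.5685 = 56.8471%

56.8471%


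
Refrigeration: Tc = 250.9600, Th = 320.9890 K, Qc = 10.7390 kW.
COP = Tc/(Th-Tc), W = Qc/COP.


COP = 250.9600 / 70.0290 = 3.5837
W = 10.7390 / 3.5837 = 2.9967 kW

COP = 3.5837, W = 2.9967 kW


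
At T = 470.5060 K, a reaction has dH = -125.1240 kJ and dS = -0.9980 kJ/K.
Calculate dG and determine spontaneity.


T*dS = 470.5060 * -0.9980 = -469.5650 kJ
dG = -125.1240 + 469.5650 = 344.4410 kJ (non-spontaneous)

dG = 344.4410 kJ, non-spontaneous


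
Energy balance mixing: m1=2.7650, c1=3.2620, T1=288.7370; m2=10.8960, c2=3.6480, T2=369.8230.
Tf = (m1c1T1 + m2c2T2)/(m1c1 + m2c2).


num = 17304.1926
den = 48.7680
Tf = 354.8265 K

354.8265 K


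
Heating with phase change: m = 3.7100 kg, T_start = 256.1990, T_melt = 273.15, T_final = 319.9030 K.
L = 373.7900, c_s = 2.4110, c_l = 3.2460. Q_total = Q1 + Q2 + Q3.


Q1 (sensible, solid) = 3.7100 * 2.4110 * 16.9510 = 151.6235 kJ
Q2 (latent) = 3.7100 * 373.7900 = 1386.7609 kJ
Q3 (sensible, liquid) = 3.7100 * 3.2460 * 46.7530 = 563.0305 kJ
Q_total = 2101.4149 kJ

2101.4149 kJ


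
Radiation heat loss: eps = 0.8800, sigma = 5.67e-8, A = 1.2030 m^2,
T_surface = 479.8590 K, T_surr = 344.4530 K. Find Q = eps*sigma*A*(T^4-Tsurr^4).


T^4 = 5.3022e+10
Tsurr^4 = 1.4077e+10
Q = 0.8800 * 5.67e-8 * 1.2030 * 3.8944e+10 = 2337.6391 W

2337.6391 W


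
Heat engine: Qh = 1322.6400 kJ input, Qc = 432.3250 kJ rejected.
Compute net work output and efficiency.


W = 1322.6400 - 432.3250 = 890.3150 kJ
eta = 890.3150 / 1322.6400 = 0.6731 = 67.3135%

W = 890.3150 kJ, eta = 67.3135%


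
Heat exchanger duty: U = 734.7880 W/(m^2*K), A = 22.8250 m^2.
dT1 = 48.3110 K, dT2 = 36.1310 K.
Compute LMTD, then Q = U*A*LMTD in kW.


LMTD = 41.9265 K
Q = 734.7880 * 22.8250 * 41.9265 = 703172.6174 W = 703.1726 kW

703.1726 kW


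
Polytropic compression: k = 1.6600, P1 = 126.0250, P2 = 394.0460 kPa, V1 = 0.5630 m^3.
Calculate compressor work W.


(k-1)/k = 0.3976
(P2/P1)^exp = 1.5734
W = 2.5152 * 126.0250 * 0.5630 * (1.5734 - 1) = 102.3288 kJ

102.3288 kJ


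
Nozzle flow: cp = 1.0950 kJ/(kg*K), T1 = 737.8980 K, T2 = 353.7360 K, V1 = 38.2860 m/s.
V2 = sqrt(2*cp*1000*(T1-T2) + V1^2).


dT = 384.1620 K
2*cp*1000*dT = 841314.7800
V1^2 = 1465.8178
V2 = sqrt(842780.5978) = 918.0308 m/s

918.0308 m/s


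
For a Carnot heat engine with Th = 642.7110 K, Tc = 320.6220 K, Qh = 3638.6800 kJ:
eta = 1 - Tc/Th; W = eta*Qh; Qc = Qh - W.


eta = 1 - 320.6220/642.7110 = 0.5011
W = 0.5011 * 3638.6800 = 1823.4927 kJ
Qc = 3638.6800 - 1823.4927 = 1815.1873 kJ

eta = 50.1141%, W = 1823.4927 kJ, Qc = 1815.1873 kJ


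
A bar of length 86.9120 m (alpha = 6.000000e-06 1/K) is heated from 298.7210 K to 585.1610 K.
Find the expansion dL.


dT = 286.4400 K
dL = 6.000000e-06 * 86.9120 * 286.4400 = 0.149370 m
L_final = 87.061370 m

dL = 0.149370 m


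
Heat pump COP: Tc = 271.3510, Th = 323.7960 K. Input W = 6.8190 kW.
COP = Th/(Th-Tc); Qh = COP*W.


COP = 323.7960 / 52.4450 = 6.1740
Qh = 6.1740 * 6.8190 = 42.1006 kW

COP = 6.1740, Qh = 42.1006 kW


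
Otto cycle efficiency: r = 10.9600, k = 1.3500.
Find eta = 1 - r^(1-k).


r^(k-1) = 2.3117
eta = 1 - 1/2.3117 = 0.5674 = 56.7420%

56.7420%


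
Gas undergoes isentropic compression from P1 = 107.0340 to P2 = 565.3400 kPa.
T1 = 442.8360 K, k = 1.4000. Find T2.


(k-1)/k = 0.2857
(P2/P1)^exp = 1.6088
T2 = 442.8360 * 1.6088 = 712.4490 K

712.4490 K


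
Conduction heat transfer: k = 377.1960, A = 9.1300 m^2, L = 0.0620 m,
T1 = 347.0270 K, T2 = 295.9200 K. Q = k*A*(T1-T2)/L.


dT = 51.1070 K
Q = 377.1960 * 9.1300 * 51.1070 / 0.0620 = 2838746.1294 W

2838746.1294 W


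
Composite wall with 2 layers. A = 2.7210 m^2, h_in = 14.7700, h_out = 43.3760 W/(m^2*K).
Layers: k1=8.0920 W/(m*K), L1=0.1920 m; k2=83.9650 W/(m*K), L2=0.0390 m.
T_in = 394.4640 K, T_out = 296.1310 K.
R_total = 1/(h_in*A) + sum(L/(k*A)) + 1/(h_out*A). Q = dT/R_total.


R_conv_in = 1/(14.7700*2.7210) = 0.0249
R_1 = 0.1920/(8.0920*2.7210) = 0.0087
R_2 = 0.0390/(83.9650*2.7210) = 0.0002
R_conv_out = 1/(43.3760*2.7210) = 0.0085
R_total = 0.0422 K/W
Q = 98.3330 / 0.0422 = 2327.6432 W

R_total = 0.0422 K/W, Q = 2327.6432 W


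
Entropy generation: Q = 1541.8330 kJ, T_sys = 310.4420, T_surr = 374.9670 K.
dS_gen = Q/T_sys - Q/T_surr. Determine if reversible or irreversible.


dS_sys = 1541.8330/310.4420 = 4.9666 kJ/K
dS_surr = -1541.8330/374.9670 = -4.1119 kJ/K
dS_gen = 4.9666 - 4.1119 = 0.8547 kJ/K (irreversible)

dS_gen = 0.8547 kJ/K, irreversible


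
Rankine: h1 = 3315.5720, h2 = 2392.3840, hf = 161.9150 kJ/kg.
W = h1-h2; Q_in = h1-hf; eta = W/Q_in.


W = 923.1880 kJ/kg
Q_in = 3153.6570 kJ/kg
eta = 0.2927 = 29.2736%

eta = 29.2736%


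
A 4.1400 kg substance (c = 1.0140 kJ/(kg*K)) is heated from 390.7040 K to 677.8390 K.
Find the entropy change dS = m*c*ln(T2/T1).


T2/T1 = 1.7349
ln(T2/T1) = 0.5510
dS = 4.1400 * 1.0140 * 0.5510 = 2.3129 kJ/K

2.3129 kJ/K


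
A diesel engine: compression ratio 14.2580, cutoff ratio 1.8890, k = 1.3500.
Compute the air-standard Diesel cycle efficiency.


r^(k-1) = 2.5347
rc^k = 2.3600
eta = 0.5529 = 55.2920%

55.2920%


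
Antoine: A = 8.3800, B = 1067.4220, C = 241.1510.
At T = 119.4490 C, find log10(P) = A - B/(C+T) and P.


C+T = 360.6000
B/(C+T) = 2.9601
log10(P) = 8.3800 - 2.9601 = 5.4199
P = 10^5.4199 = 262949.5518 mmHg

262949.5518 mmHg


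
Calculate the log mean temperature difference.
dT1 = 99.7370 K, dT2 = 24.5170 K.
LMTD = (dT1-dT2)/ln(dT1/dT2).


dT1/dT2 = 4.0681
ln(dT1/dT2) = 1.4032
LMTD = 75.2200 / 1.4032 = 53.6072 K

53.6072 K


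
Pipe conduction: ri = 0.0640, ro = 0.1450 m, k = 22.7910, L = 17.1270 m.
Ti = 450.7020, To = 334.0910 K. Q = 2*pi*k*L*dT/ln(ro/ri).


dT = 116.6110 K
ln(ro/ri) = 0.8179
Q = 2*pi*22.7910*17.1270*116.6110 / 0.8179 = 349695.5122 W

349695.5122 W


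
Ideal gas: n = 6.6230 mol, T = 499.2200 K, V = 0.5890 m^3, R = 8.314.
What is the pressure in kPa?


P = nRT/V = 6.6230 * 8.314 * 499.2200 / 0.5890
= 27488.8614 / 0.5890 = 46670.3928 Pa = 46.6704 kPa

46.6704 kPa


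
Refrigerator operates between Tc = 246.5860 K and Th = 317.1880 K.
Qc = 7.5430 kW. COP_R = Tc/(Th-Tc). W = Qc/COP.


COP = 246.5860 / 70.6020 = 3.4926
W = 7.5430 / 3.4926 = 2.1597 kW

COP = 3.4926, W = 2.1597 kW


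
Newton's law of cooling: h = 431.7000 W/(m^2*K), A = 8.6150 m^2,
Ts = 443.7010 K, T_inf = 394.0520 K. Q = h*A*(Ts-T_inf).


dT = 49.6490 K
Q = 431.7000 * 8.6150 * 49.6490 = 184649.3725 W

184649.3725 W


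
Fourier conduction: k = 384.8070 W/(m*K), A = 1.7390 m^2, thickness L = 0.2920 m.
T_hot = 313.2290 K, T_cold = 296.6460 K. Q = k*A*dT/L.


dT = 16.5830 K
Q = 384.8070 * 1.7390 * 16.5830 / 0.2920 = 38003.4299 W

38003.4299 W


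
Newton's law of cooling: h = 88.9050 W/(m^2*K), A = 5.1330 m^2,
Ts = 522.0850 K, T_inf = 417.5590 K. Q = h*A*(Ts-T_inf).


dT = 104.5260 K
Q = 88.9050 * 5.1330 * 104.5260 = 47700.3737 W

47700.3737 W


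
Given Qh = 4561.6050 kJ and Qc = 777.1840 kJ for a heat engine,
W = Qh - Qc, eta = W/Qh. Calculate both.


W = 4561.6050 - 777.1840 = 3784.4210 kJ
eta = 3784.4210 / 4561.6050 = 0.8296 = 82.9625%

W = 3784.4210 kJ, eta = 82.9625%


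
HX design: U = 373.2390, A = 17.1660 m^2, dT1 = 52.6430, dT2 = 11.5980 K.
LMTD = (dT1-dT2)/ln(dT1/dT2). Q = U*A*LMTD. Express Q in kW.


LMTD = 27.1336 K
Q = 373.2390 * 17.1660 * 27.1336 = 173845.4803 W = 173.8455 kW

173.8455 kW


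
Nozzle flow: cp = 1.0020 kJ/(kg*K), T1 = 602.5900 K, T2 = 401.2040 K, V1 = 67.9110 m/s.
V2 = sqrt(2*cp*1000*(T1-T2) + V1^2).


dT = 201.3860 K
2*cp*1000*dT = 403577.5440
V1^2 = 4611.9039
V2 = sqrt(408189.4479) = 638.8971 m/s

638.8971 m/s


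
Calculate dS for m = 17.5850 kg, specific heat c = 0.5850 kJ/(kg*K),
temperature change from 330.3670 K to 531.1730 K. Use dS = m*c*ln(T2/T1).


T2/T1 = 1.6078
ln(T2/T1) = 0.4749
dS = 17.5850 * 0.5850 * 0.4749 = 4.8852 kJ/K

4.8852 kJ/K


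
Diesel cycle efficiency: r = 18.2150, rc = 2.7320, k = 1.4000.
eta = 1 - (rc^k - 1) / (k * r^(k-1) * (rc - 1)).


r^(k-1) = 3.1928
rc^k = 4.0839
eta = 0.6017 = 60.1664%

60.1664%


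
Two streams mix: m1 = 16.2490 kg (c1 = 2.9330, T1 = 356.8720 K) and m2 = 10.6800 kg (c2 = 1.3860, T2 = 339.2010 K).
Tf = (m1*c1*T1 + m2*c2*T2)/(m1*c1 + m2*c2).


num = 22028.9349
den = 62.4608
Tf = 352.6842 K

352.6842 K


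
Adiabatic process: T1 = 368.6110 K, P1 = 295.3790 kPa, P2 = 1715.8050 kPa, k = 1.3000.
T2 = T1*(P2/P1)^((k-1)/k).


(k-1)/k = 0.2308
(P2/P1)^exp = 1.5008
T2 = 368.6110 * 1.5008 = 553.2181 K

553.2181 K


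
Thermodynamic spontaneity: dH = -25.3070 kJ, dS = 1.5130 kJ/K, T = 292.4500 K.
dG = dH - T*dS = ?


T*dS = 292.4500 * 1.5130 = 442.4768 kJ
dG = -25.3070 - 442.4768 = -467.7838 kJ (spontaneous)

dG = -467.7838 kJ, spontaneous


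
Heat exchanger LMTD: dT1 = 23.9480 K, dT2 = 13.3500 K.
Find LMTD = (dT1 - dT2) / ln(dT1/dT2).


dT1/dT2 = 1.7939
ln(dT1/dT2) = 0.5844
LMTD = 10.5980 / 0.5844 = 18.1358 K

18.1358 K


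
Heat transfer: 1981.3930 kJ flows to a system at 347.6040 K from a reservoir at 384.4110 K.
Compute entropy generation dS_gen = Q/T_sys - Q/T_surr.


dS_sys = 1981.3930/347.6040 = 5.7001 kJ/K
dS_surr = -1981.3930/384.4110 = -5.1544 kJ/K
dS_gen = 5.7001 - 5.1544 = 0.5458 kJ/K (irreversible)

dS_gen = 0.5458 kJ/K, irreversible


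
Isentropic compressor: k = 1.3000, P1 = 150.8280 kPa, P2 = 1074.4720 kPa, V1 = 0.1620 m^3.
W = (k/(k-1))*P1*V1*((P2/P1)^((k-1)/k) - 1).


(k-1)/k = 0.2308
(P2/P1)^exp = 1.5732
W = 4.3333 * 150.8280 * 0.1620 * (1.5732 - 1) = 60.6896 kJ

60.6896 kJ


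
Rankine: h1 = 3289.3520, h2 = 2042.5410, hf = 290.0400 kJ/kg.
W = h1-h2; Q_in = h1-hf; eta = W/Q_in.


W = 1246.8110 kJ/kg
Q_in = 2999.3120 kJ/kg
eta = 0.4157 = 41.5699%

eta = 41.5699%


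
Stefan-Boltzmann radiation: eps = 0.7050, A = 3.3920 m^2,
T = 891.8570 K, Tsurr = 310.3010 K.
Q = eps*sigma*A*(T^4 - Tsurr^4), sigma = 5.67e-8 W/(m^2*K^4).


T^4 = 6.3268e+11
Tsurr^4 = 9.2711e+09
Q = 0.7050 * 5.67e-8 * 3.3920 * 6.2340e+11 = 84527.4454 W

84527.4454 W


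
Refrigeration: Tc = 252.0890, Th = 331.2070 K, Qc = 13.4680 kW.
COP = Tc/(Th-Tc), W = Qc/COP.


COP = 252.0890 / 79.1180 = 3.1862
W = 13.4680 / 3.1862 = 4.2269 kW

COP = 3.1862, W = 4.2269 kW


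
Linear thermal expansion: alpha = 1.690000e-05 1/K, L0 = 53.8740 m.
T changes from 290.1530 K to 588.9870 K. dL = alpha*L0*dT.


dT = 298.8340 K
dL = 1.690000e-05 * 53.8740 * 298.8340 = 0.272080 m
L_final = 54.146080 m

dL = 0.272080 m


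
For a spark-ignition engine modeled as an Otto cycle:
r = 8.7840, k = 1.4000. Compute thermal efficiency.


r^(k-1) = 2.3849
eta = 1 - 1/2.3849 = 0.5807 = 58.0702%

58.0702%


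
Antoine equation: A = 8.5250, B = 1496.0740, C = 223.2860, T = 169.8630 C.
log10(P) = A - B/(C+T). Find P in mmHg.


C+T = 393.1490
B/(C+T) = 3.8054
log10(P) = 8.5250 - 3.8054 = 4.7196
P = 10^4.7196 = 52437.1010 mmHg

52437.1010 mmHg


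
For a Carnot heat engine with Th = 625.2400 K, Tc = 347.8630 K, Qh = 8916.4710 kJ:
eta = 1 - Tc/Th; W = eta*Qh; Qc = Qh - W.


eta = 1 - 347.8630/625.2400 = 0.4436
W = 0.4436 * 8916.4710 = 3955.6394 kJ
Qc = 8916.4710 - 3955.6394 = 4960.8316 kJ

eta = 44.3633%, W = 3955.6394 kJ, Qc = 4960.8316 kJ


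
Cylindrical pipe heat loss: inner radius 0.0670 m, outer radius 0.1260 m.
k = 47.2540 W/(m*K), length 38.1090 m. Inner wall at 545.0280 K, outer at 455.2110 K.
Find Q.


dT = 89.8170 K
ln(ro/ri) = 0.6316
Q = 2*pi*47.2540*38.1090*89.8170 / 0.6316 = 1609050.9194 W

1609050.9194 W


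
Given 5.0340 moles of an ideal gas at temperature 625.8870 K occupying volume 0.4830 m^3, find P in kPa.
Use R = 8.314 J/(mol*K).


P = nRT/V = 5.0340 * 8.314 * 625.8870 / 0.4830
= 26195.0458 / 0.4830 = 54234.0493 Pa = 54.2340 kPa

54.2340 kPa


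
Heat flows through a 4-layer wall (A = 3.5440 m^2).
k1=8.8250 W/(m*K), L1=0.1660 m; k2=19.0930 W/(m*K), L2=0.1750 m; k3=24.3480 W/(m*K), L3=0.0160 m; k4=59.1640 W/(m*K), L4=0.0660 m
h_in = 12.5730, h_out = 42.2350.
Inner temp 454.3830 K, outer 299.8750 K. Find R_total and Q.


R_conv_in = 1/(12.5730*3.5440) = 0.0224
R_1 = 0.1660/(8.8250*3.5440) = 0.0053
R_2 = 0.1750/(19.0930*3.5440) = 0.0026
R_3 = 0.0160/(24.3480*3.5440) = 0.0002
R_4 = 0.0660/(59.1640*3.5440) = 0.0003
R_conv_out = 1/(42.2350*3.5440) = 0.0067
R_total = 0.0375 K/W
Q = 154.5080 / 0.0375 = 4118.3200 W

R_total = 0.0375 K/W, Q = 4118.3200 W


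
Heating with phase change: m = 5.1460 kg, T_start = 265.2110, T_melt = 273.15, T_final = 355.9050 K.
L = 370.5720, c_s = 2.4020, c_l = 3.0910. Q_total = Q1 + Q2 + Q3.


Q1 (sensible, solid) = 5.1460 * 2.4020 * 7.9390 = 98.1315 kJ
Q2 (latent) = 5.1460 * 370.5720 = 1906.9635 kJ
Q3 (sensible, liquid) = 5.1460 * 3.0910 * 82.7550 = 1316.3247 kJ
Q_total = 3321.4197 kJ

3321.4197 kJ


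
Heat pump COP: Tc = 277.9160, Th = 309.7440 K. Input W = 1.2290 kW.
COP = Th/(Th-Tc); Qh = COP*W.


COP = 309.7440 / 31.8280 = 9.7318
Qh = 9.7318 * 1.2290 = 11.9604 kW

COP = 9.7318, Qh = 11.9604 kW


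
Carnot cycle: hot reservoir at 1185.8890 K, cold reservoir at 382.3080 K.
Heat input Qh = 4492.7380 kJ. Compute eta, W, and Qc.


eta = 1 - 382.3080/1185.8890 = 0.6776
W = 0.6776 * 4492.7380 = 3044.3649 kJ
Qc = 4492.7380 - 3044.3649 = 1448.3731 kJ

eta = 67.7619%, W = 3044.3649 kJ, Qc = 1448.3731 kJ


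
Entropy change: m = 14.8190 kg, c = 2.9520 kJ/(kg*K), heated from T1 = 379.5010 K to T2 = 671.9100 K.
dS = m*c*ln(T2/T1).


T2/T1 = 1.7705
ln(T2/T1) = 0.5713
dS = 14.8190 * 2.9520 * 0.5713 = 24.9905 kJ/K

24.9905 kJ/K


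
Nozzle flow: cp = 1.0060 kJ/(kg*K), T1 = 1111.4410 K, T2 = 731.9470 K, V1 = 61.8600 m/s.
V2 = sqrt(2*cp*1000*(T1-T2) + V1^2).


dT = 379.4940 K
2*cp*1000*dT = 763541.9280
V1^2 = 3826.6596
V2 = sqrt(767368.5876) = 875.9958 m/s

875.9958 m/s


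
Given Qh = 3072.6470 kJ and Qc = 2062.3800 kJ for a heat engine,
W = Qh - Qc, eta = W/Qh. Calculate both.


W = 3072.6470 - 2062.3800 = 1010.2670 kJ
eta = 1010.2670 / 3072.6470 = 0.3288 = 32.8794%

W = 1010.2670 kJ, eta = 32.8794%


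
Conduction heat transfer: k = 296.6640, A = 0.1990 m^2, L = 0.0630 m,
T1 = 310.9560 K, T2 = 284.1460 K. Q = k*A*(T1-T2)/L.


dT = 26.8100 K
Q = 296.6640 * 0.1990 * 26.8100 / 0.0630 = 25123.1557 W

25123.1557 W


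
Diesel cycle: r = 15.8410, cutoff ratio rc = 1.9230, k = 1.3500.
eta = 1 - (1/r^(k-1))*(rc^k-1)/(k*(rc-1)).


r^(k-1) = 2.6298
rc^k = 2.4175
eta = 0.5674 = 56.7413%

56.7413%


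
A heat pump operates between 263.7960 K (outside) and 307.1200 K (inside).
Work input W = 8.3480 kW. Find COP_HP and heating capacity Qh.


COP = 307.1200 / 43.3240 = 7.0889
Qh = 7.0889 * 8.3480 = 59.1782 kW

COP = 7.0889, Qh = 59.1782 kW


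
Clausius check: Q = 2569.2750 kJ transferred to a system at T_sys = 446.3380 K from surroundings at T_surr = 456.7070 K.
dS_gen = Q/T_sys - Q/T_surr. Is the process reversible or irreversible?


dS_sys = 2569.2750/446.3380 = 5.7563 kJ/K
dS_surr = -2569.2750/456.7070 = -5.6257 kJ/K
dS_gen = 5.7563 - 5.6257 = 0.1307 kJ/K (irreversible)

dS_gen = 0.1307 kJ/K, irreversible


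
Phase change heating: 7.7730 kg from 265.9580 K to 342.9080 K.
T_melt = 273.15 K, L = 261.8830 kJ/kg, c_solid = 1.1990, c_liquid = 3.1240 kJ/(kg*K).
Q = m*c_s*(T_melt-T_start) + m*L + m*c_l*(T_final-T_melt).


Q1 (sensible, solid) = 7.7730 * 1.1990 * 7.1920 = 67.0282 kJ
Q2 (latent) = 7.7730 * 261.8830 = 2035.6166 kJ
Q3 (sensible, liquid) = 7.7730 * 3.1240 * 69.7580 = 1693.9232 kJ
Q_total = 3796.5679 kJ

3796.5679 kJ


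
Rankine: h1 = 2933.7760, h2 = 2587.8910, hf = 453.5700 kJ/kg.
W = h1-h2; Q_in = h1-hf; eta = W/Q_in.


W = 345.8850 kJ/kg
Q_in = 2480.2060 kJ/kg
eta = 0.1395 = 13.9458%

eta = 13.9458%


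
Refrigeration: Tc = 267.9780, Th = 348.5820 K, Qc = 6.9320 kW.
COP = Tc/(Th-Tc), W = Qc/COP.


COP = 267.9780 / 80.6040 = 3.3246
W = 6.9320 / 3.3246 = 2.0850 kW

COP = 3.3246, W = 2.0850 kW


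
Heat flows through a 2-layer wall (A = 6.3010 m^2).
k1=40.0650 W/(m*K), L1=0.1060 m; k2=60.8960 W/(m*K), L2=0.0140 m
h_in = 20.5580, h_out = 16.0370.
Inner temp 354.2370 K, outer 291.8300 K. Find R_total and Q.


R_conv_in = 1/(20.5580*6.3010) = 0.0077
R_1 = 0.1060/(40.0650*6.3010) = 0.0004
R_2 = 0.0140/(60.8960*6.3010) = 3.6486e-05
R_conv_out = 1/(16.0370*6.3010) = 0.0099
R_total = 0.0181 K/W
Q = 62.4070 / 0.0181 = 3453.1639 W

R_total = 0.0181 K/W, Q = 3453.1639 W


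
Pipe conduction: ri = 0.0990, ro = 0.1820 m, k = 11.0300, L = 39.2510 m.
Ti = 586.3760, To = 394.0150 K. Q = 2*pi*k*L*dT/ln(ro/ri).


dT = 192.3610 K
ln(ro/ri) = 0.6089
Q = 2*pi*11.0300*39.2510*192.3610 / 0.6089 = 859382.5821 W

859382.5821 W


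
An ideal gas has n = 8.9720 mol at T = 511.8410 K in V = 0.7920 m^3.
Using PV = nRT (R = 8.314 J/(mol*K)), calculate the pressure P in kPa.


P = nRT/V = 8.9720 * 8.314 * 511.8410 / 0.7920
= 38179.8622 / 0.7920 = 48206.8967 Pa = 48.2069 kPa

48.2069 kPa


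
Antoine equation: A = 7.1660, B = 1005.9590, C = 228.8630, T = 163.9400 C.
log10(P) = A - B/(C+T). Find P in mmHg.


C+T = 392.8030
B/(C+T) = 2.5610
log10(P) = 7.1660 - 2.5610 = 4.6050
P = 10^4.6050 = 40273.9421 mmHg

40273.9421 mmHg


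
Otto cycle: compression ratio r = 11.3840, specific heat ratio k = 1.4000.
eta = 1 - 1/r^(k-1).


r^(k-1) = 2.6456
eta = 1 - 1/2.6456 = 0.6220 = 62.2008%

62.2008%


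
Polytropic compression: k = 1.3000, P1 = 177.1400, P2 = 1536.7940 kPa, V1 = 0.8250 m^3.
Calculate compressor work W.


(k-1)/k = 0.2308
(P2/P1)^exp = 1.6464
W = 4.3333 * 177.1400 * 0.8250 * (1.6464 - 1) = 409.3377 kJ

409.3377 kJ


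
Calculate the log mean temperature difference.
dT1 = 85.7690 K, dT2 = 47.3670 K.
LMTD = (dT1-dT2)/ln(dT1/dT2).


dT1/dT2 = 1.8107
ln(dT1/dT2) = 0.5937
LMTD = 38.4020 / 0.5937 = 64.6790 K

64.6790 K


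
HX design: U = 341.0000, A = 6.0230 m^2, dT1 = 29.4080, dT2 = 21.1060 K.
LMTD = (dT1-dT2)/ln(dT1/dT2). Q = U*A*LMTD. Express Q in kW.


LMTD = 25.0279 K
Q = 341.0000 * 6.0230 * 25.0279 = 51403.4432 W = 51.4034 kW

51.4034 kW


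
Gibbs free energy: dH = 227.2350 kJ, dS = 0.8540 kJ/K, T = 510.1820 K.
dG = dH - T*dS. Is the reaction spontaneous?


T*dS = 510.1820 * 0.8540 = 435.6954 kJ
dG = 227.2350 - 435.6954 = -208.4604 kJ (spontaneous)

dG = -208.4604 kJ, spontaneous


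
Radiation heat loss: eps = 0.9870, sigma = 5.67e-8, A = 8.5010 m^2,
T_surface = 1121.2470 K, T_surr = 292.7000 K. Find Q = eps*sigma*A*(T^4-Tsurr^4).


T^4 = 1.5805e+12
Tsurr^4 = 7.3399e+09
Q = 0.9870 * 5.67e-8 * 8.5010 * 1.5732e+12 = 748434.6282 W

748434.6282 W


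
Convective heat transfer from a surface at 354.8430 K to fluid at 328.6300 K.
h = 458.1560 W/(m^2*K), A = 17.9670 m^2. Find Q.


dT = 26.2130 K
Q = 458.1560 * 17.9670 * 26.2130 = 215777.2599 W

215777.2599 W


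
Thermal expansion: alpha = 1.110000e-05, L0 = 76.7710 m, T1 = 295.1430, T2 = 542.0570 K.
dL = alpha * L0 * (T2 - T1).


dT = 246.9140 K
dL = 1.110000e-05 * 76.7710 * 246.9140 = 0.210410 m
L_final = 76.981410 m

dL = 0.210410 m


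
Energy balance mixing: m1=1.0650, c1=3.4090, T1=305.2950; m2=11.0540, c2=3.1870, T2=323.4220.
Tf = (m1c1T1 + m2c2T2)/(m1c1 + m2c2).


num = 12502.2648
den = 38.8597
Tf = 321.7284 K

321.7284 K


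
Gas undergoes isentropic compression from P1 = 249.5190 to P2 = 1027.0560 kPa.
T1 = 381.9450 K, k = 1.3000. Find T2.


(k-1)/k = 0.2308
(P2/P1)^exp = 1.3861
T2 = 381.9450 * 1.3861 = 529.4273 K

529.4273 K


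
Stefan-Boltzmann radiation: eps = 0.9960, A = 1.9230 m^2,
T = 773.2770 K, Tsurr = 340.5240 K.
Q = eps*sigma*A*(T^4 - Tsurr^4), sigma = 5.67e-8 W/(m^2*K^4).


T^4 = 3.5755e+11
Tsurr^4 = 1.3446e+10
Q = 0.9960 * 5.67e-8 * 1.9230 * 3.4411e+11 = 37369.3220 W

37369.3220 W


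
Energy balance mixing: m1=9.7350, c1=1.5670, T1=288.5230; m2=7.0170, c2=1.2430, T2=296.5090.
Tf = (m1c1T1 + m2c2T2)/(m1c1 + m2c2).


num = 6987.5351
den = 23.9769
Tf = 291.4281 K

291.4281 K


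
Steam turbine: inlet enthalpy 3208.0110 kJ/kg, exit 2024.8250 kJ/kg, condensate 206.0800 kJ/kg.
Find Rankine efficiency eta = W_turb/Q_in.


W = 1183.1860 kJ/kg
Q_in = 3001.9310 kJ/kg
eta = 0.3941 = 39.4142%

eta = 39.4142%


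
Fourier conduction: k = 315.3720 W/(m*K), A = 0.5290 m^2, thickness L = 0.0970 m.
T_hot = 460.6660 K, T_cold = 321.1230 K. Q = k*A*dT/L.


dT = 139.5430 K
Q = 315.3720 * 0.5290 * 139.5430 / 0.0970 = 240002.1463 W

240002.1463 W


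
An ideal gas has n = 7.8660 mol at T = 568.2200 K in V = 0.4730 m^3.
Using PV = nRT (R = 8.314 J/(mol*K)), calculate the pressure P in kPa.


P = nRT/V = 7.8660 * 8.314 * 568.2200 / 0.4730
= 37160.4084 / 0.4730 = 78563.2312 Pa = 78.5632 kPa

78.5632 kPa


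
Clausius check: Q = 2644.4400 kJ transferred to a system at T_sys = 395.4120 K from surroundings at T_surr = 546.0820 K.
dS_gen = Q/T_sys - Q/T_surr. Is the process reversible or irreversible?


dS_sys = 2644.4400/395.4120 = 6.6878 kJ/K
dS_surr = -2644.4400/546.0820 = -4.8426 kJ/K
dS_gen = 6.6878 - 4.8426 = 1.8452 kJ/K (irreversible)

dS_gen = 1.8452 kJ/K, irreversible


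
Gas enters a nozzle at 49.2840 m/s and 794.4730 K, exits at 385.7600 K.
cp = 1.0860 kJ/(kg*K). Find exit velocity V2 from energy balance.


dT = 408.7130 K
2*cp*1000*dT = 887724.6360
V1^2 = 2428.9127
V2 = sqrt(890153.5487) = 943.4795 m/s

943.4795 m/s


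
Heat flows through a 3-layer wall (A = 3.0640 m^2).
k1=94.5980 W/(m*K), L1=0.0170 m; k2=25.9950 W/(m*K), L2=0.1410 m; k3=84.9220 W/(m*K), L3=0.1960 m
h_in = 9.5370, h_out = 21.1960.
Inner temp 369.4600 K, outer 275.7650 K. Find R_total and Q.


R_conv_in = 1/(9.5370*3.0640) = 0.0342
R_1 = 0.0170/(94.5980*3.0640) = 5.8651e-05
R_2 = 0.1410/(25.9950*3.0640) = 0.0018
R_3 = 0.1960/(84.9220*3.0640) = 0.0008
R_conv_out = 1/(21.1960*3.0640) = 0.0154
R_total = 0.0522 K/W
Q = 93.6950 / 0.0522 = 1794.8727 W

R_total = 0.0522 K/W, Q = 1794.8727 W


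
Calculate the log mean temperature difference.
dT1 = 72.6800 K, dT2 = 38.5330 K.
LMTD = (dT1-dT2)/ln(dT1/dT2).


dT1/dT2 = 1.8862
ln(dT1/dT2) = 0.6346
LMTD = 34.1470 / 0.6346 = 53.8128 K

53.8128 K


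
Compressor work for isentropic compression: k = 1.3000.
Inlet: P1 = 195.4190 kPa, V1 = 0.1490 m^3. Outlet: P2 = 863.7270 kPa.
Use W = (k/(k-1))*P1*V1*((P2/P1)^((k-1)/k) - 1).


(k-1)/k = 0.2308
(P2/P1)^exp = 1.4091
W = 4.3333 * 195.4190 * 0.1490 * (1.4091 - 1) = 51.6180 kJ

51.6180 kJ


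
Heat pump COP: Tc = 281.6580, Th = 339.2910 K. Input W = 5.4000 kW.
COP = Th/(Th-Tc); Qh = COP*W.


COP = 339.2910 / 57.6330 = 5.8871
Qh = 5.8871 * 5.4000 = 31.7903 kW

COP = 5.8871, Qh = 31.7903 kW


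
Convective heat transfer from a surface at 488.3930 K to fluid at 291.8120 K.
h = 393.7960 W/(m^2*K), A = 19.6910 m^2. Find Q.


dT = 196.5810 K
Q = 393.7960 * 19.6910 * 196.5810 = 1524335.6708 W

1524335.6708 W


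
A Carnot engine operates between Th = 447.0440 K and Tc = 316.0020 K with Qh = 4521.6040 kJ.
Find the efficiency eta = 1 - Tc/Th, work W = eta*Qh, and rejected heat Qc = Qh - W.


eta = 1 - 316.0020/447.0440 = 0.2931
W = 0.2931 * 4521.6040 = 1325.4177 kJ
Qc = 4521.6040 - 1325.4177 = 3196.1863 kJ

eta = 29.3130%, W = 1325.4177 kJ, Qc = 3196.1863 kJ


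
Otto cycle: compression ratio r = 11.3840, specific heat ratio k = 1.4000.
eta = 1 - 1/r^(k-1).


r^(k-1) = 2.6456
eta = 1 - 1/2.6456 = 0.6220 = 62.2008%

62.2008%


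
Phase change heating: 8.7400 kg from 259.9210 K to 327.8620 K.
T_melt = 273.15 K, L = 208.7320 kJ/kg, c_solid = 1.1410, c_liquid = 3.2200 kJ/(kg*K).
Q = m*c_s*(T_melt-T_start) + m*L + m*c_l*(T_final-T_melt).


Q1 (sensible, solid) = 8.7400 * 1.1410 * 13.2290 = 131.9241 kJ
Q2 (latent) = 8.7400 * 208.7320 = 1824.3177 kJ
Q3 (sensible, liquid) = 8.7400 * 3.2200 * 54.7120 = 1539.7489 kJ
Q_total = 3495.9906 kJ

3495.9906 kJ


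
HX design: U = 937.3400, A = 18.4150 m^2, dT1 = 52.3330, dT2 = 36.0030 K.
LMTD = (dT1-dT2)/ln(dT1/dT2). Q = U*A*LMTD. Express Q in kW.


LMTD = 43.6602 K
Q = 937.3400 * 18.4150 * 43.6602 = 753623.7341 W = 753.6237 kW

753.6237 kW


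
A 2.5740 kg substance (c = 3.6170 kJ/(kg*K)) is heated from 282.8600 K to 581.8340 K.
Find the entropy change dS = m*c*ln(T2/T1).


T2/T1 = 2.0570
ln(T2/T1) = 0.7212
dS = 2.5740 * 3.6170 * 0.7212 = 6.7148 kJ/K

6.7148 kJ/K


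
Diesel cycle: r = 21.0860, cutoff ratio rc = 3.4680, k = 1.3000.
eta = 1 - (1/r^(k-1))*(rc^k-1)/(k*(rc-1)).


r^(k-1) = 2.4957
rc^k = 5.0362
eta = 0.4959 = 49.5936%

49.5936%


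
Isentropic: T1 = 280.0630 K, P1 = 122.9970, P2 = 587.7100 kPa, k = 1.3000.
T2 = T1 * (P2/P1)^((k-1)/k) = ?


(k-1)/k = 0.2308
(P2/P1)^exp = 1.4347
T2 = 280.0630 * 1.4347 = 401.8001 K

401.8001 K


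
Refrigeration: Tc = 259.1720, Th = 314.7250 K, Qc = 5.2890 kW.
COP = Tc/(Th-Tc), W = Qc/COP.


COP = 259.1720 / 55.5530 = 4.6653
W = 5.2890 / 4.6653 = 1.1337 kW

COP = 4.6653, W = 1.1337 kW


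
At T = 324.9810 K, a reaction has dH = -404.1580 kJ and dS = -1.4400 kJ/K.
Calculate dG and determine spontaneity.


T*dS = 324.9810 * -1.4400 = -467.9726 kJ
dG = -404.1580 + 467.9726 = 63.8146 kJ (non-spontaneous)

dG = 63.8146 kJ, non-spontaneous


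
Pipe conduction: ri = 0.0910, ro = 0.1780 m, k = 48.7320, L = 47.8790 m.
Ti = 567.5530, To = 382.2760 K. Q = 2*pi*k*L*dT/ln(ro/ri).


dT = 185.2770 K
ln(ro/ri) = 0.6709
Q = 2*pi*48.7320*47.8790*185.2770 / 0.6709 = 4048436.4764 W

4048436.4764 W


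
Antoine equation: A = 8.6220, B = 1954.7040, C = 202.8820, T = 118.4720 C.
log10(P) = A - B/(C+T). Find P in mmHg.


C+T = 321.3540
B/(C+T) = 6.0827
log10(P) = 8.6220 - 6.0827 = 2.5393
P = 10^2.5393 = 346.1684 mmHg

346.1684 mmHg


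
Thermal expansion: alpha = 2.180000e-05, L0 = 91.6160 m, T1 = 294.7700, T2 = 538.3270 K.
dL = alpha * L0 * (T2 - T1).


dT = 243.5570 K
dL = 2.180000e-05 * 91.6160 * 243.5570 = 0.486439 m
L_final = 92.102439 m

dL = 0.486439 m


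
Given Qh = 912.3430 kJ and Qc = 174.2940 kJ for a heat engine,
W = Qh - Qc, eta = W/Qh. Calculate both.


W = 912.3430 - 174.2940 = 738.0490 kJ
eta = 738.0490 / 912.3430 = 0.8090 = 80.8960%

W = 738.0490 kJ, eta = 80.8960%


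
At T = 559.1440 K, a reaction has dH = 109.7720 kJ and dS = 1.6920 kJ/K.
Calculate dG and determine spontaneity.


T*dS = 559.1440 * 1.6920 = 946.0716 kJ
dG = 109.7720 - 946.0716 = -836.2996 kJ (spontaneous)

dG = -836.2996 kJ, spontaneous


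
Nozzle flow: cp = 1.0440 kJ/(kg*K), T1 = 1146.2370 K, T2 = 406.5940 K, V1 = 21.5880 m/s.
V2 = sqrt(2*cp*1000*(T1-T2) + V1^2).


dT = 739.6430 K
2*cp*1000*dT = 1544374.5840
V1^2 = 466.0417
V2 = sqrt(1544840.6257) = 1242.9162 m/s

1242.9162 m/s


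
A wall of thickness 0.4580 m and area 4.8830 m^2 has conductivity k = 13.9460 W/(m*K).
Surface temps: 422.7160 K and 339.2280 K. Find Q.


dT = 83.4880 K
Q = 13.9460 * 4.8830 * 83.4880 / 0.4580 = 12413.5205 W

12413.5205 W


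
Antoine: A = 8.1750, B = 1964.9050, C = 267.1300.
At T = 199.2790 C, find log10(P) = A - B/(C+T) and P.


C+T = 466.4090
B/(C+T) = 4.2128
log10(P) = 8.1750 - 4.2128 = 3.9622
P = 10^3.9622 = 9165.6485 mmHg

9165.6485 mmHg


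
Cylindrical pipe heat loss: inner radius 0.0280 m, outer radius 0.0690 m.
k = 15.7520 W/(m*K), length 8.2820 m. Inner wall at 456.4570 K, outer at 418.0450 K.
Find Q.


dT = 38.4120 K
ln(ro/ri) = 0.9019
Q = 2*pi*15.7520*8.2820*38.4120 / 0.9019 = 34910.6850 W

34910.6850 W


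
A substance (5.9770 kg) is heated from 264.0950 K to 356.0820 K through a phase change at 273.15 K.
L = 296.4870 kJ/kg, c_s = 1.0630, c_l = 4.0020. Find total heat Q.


Q1 (sensible, solid) = 5.9770 * 1.0630 * 9.0550 = 57.5314 kJ
Q2 (latent) = 5.9770 * 296.4870 = 1772.1028 kJ
Q3 (sensible, liquid) = 5.9770 * 4.0020 * 82.9320 = 1983.7296 kJ
Q_total = 3813.3638 kJ

3813.3638 kJ


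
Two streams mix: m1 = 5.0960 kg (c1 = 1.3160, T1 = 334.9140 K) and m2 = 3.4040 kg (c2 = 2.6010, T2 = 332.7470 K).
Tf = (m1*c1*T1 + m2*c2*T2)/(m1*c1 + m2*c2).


num = 5192.1225
den = 15.5601
Tf = 333.6810 K

333.6810 K


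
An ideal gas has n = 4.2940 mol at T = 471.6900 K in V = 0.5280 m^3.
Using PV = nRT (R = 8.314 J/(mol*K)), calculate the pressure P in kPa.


P = nRT/V = 4.2940 * 8.314 * 471.6900 / 0.5280
= 16839.4821 / 0.5280 = 31892.9584 Pa = 31.8930 kPa

31.8930 kPa


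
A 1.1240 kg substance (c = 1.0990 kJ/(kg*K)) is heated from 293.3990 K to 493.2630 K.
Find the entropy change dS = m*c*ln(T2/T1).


T2/T1 = 1.6812
ln(T2/T1) = 0.5195
dS = 1.1240 * 1.0990 * 0.5195 = 0.6417 kJ/K

0.6417 kJ/K


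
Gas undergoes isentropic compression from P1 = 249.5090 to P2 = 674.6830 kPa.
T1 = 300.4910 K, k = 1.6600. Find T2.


(k-1)/k = 0.3976
(P2/P1)^exp = 1.4851
T2 = 300.4910 * 1.4851 = 446.2682 K

446.2682 K


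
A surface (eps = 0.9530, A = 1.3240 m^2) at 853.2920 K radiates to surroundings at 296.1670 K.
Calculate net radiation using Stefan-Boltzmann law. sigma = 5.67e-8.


T^4 = 5.3014e+11
Tsurr^4 = 7.6939e+09
Q = 0.9530 * 5.67e-8 * 1.3240 * 5.2245e+11 = 37377.0962 W

37377.0962 W


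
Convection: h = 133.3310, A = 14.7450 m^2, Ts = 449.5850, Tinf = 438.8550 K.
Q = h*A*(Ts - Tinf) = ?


dT = 10.7300 K
Q = 133.3310 * 14.7450 * 10.7300 = 21094.8108 W

21094.8108 W


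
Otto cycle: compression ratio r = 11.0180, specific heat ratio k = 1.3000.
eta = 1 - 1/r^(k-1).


r^(k-1) = 2.0541
eta = 1 - 1/2.0541 = 0.5132 = 51.3179%

51.3179%


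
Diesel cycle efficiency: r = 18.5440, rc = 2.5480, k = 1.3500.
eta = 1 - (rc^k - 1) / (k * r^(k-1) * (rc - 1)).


r^(k-1) = 2.7789
rc^k = 3.5348
eta = 0.5635 = 56.3510%

56.3510%


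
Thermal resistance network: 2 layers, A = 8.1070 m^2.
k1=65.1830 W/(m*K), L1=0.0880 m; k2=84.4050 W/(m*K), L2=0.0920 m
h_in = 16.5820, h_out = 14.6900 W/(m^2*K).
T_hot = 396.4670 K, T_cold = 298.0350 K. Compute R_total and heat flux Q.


R_conv_in = 1/(16.5820*8.1070) = 0.0074
R_1 = 0.0880/(65.1830*8.1070) = 0.0002
R_2 = 0.0920/(84.4050*8.1070) = 0.0001
R_conv_out = 1/(14.6900*8.1070) = 0.0084
R_total = 0.0161 K/W
Q = 98.4320 / 0.0161 = 6099.8992 W

R_total = 0.0161 K/W, Q = 6099.8992 W
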